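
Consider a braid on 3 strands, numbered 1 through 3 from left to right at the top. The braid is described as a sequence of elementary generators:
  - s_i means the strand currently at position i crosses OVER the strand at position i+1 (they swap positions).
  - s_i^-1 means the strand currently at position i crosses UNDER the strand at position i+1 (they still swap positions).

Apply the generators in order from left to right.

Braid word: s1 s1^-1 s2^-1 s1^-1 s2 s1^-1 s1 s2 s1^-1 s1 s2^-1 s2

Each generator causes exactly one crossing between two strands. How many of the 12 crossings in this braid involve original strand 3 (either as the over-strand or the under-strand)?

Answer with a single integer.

Gen 1: crossing 1x2. Involves strand 3? no. Count so far: 0
Gen 2: crossing 2x1. Involves strand 3? no. Count so far: 0
Gen 3: crossing 2x3. Involves strand 3? yes. Count so far: 1
Gen 4: crossing 1x3. Involves strand 3? yes. Count so far: 2
Gen 5: crossing 1x2. Involves strand 3? no. Count so far: 2
Gen 6: crossing 3x2. Involves strand 3? yes. Count so far: 3
Gen 7: crossing 2x3. Involves strand 3? yes. Count so far: 4
Gen 8: crossing 2x1. Involves strand 3? no. Count so far: 4
Gen 9: crossing 3x1. Involves strand 3? yes. Count so far: 5
Gen 10: crossing 1x3. Involves strand 3? yes. Count so far: 6
Gen 11: crossing 1x2. Involves strand 3? no. Count so far: 6
Gen 12: crossing 2x1. Involves strand 3? no. Count so far: 6

Answer: 6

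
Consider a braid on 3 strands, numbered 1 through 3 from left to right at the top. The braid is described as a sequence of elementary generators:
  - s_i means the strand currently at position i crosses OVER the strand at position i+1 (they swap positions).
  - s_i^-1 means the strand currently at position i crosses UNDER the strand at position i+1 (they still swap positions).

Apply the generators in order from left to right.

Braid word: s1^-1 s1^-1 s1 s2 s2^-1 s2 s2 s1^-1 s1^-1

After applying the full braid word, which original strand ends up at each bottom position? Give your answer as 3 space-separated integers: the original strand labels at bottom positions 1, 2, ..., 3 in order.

Answer: 2 1 3

Derivation:
Gen 1 (s1^-1): strand 1 crosses under strand 2. Perm now: [2 1 3]
Gen 2 (s1^-1): strand 2 crosses under strand 1. Perm now: [1 2 3]
Gen 3 (s1): strand 1 crosses over strand 2. Perm now: [2 1 3]
Gen 4 (s2): strand 1 crosses over strand 3. Perm now: [2 3 1]
Gen 5 (s2^-1): strand 3 crosses under strand 1. Perm now: [2 1 3]
Gen 6 (s2): strand 1 crosses over strand 3. Perm now: [2 3 1]
Gen 7 (s2): strand 3 crosses over strand 1. Perm now: [2 1 3]
Gen 8 (s1^-1): strand 2 crosses under strand 1. Perm now: [1 2 3]
Gen 9 (s1^-1): strand 1 crosses under strand 2. Perm now: [2 1 3]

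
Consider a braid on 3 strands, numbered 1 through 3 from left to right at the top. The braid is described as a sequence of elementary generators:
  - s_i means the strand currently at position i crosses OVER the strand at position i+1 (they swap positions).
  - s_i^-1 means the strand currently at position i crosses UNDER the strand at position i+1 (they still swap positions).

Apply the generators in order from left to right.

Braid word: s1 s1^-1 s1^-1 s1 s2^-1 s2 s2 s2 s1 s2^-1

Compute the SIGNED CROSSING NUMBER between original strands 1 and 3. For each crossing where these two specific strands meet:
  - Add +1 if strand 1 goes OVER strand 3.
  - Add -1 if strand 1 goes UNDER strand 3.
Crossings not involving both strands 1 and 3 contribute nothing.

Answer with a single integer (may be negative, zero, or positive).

Answer: -1

Derivation:
Gen 1: crossing 1x2. Both 1&3? no. Sum: 0
Gen 2: crossing 2x1. Both 1&3? no. Sum: 0
Gen 3: crossing 1x2. Both 1&3? no. Sum: 0
Gen 4: crossing 2x1. Both 1&3? no. Sum: 0
Gen 5: crossing 2x3. Both 1&3? no. Sum: 0
Gen 6: crossing 3x2. Both 1&3? no. Sum: 0
Gen 7: crossing 2x3. Both 1&3? no. Sum: 0
Gen 8: crossing 3x2. Both 1&3? no. Sum: 0
Gen 9: crossing 1x2. Both 1&3? no. Sum: 0
Gen 10: 1 under 3. Both 1&3? yes. Contrib: -1. Sum: -1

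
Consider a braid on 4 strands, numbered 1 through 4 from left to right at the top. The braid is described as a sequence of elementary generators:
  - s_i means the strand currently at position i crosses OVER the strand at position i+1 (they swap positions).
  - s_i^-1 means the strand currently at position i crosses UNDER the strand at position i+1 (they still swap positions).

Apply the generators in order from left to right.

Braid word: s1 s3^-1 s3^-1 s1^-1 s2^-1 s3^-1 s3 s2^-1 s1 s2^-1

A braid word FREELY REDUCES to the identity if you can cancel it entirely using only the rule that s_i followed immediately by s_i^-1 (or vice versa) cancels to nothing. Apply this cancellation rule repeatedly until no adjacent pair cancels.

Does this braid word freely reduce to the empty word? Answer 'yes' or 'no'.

Gen 1 (s1): push. Stack: [s1]
Gen 2 (s3^-1): push. Stack: [s1 s3^-1]
Gen 3 (s3^-1): push. Stack: [s1 s3^-1 s3^-1]
Gen 4 (s1^-1): push. Stack: [s1 s3^-1 s3^-1 s1^-1]
Gen 5 (s2^-1): push. Stack: [s1 s3^-1 s3^-1 s1^-1 s2^-1]
Gen 6 (s3^-1): push. Stack: [s1 s3^-1 s3^-1 s1^-1 s2^-1 s3^-1]
Gen 7 (s3): cancels prior s3^-1. Stack: [s1 s3^-1 s3^-1 s1^-1 s2^-1]
Gen 8 (s2^-1): push. Stack: [s1 s3^-1 s3^-1 s1^-1 s2^-1 s2^-1]
Gen 9 (s1): push. Stack: [s1 s3^-1 s3^-1 s1^-1 s2^-1 s2^-1 s1]
Gen 10 (s2^-1): push. Stack: [s1 s3^-1 s3^-1 s1^-1 s2^-1 s2^-1 s1 s2^-1]
Reduced word: s1 s3^-1 s3^-1 s1^-1 s2^-1 s2^-1 s1 s2^-1

Answer: no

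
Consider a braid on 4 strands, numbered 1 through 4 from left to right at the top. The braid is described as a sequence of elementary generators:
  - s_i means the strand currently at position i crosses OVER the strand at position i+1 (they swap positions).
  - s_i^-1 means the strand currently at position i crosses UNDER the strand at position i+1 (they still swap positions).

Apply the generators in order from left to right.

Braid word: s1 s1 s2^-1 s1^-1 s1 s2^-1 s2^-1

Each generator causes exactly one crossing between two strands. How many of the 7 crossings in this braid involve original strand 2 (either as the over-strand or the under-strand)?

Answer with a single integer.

Gen 1: crossing 1x2. Involves strand 2? yes. Count so far: 1
Gen 2: crossing 2x1. Involves strand 2? yes. Count so far: 2
Gen 3: crossing 2x3. Involves strand 2? yes. Count so far: 3
Gen 4: crossing 1x3. Involves strand 2? no. Count so far: 3
Gen 5: crossing 3x1. Involves strand 2? no. Count so far: 3
Gen 6: crossing 3x2. Involves strand 2? yes. Count so far: 4
Gen 7: crossing 2x3. Involves strand 2? yes. Count so far: 5

Answer: 5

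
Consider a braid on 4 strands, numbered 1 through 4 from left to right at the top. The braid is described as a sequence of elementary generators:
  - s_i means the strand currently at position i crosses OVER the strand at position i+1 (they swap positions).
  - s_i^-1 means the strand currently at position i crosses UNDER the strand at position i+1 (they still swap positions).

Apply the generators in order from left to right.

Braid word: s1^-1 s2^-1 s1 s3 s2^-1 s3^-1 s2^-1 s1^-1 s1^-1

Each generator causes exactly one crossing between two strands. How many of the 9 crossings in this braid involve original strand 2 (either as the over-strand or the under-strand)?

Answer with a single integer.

Gen 1: crossing 1x2. Involves strand 2? yes. Count so far: 1
Gen 2: crossing 1x3. Involves strand 2? no. Count so far: 1
Gen 3: crossing 2x3. Involves strand 2? yes. Count so far: 2
Gen 4: crossing 1x4. Involves strand 2? no. Count so far: 2
Gen 5: crossing 2x4. Involves strand 2? yes. Count so far: 3
Gen 6: crossing 2x1. Involves strand 2? yes. Count so far: 4
Gen 7: crossing 4x1. Involves strand 2? no. Count so far: 4
Gen 8: crossing 3x1. Involves strand 2? no. Count so far: 4
Gen 9: crossing 1x3. Involves strand 2? no. Count so far: 4

Answer: 4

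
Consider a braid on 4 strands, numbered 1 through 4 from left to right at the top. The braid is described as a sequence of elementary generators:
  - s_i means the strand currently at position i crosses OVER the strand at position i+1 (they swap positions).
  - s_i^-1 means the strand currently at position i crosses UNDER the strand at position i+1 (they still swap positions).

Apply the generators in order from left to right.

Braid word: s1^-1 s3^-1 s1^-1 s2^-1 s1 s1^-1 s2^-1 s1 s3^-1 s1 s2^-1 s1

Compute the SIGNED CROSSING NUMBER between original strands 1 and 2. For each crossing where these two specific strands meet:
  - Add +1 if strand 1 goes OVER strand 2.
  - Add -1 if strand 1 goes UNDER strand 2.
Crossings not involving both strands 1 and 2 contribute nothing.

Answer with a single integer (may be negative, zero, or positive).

Gen 1: 1 under 2. Both 1&2? yes. Contrib: -1. Sum: -1
Gen 2: crossing 3x4. Both 1&2? no. Sum: -1
Gen 3: 2 under 1. Both 1&2? yes. Contrib: +1. Sum: 0
Gen 4: crossing 2x4. Both 1&2? no. Sum: 0
Gen 5: crossing 1x4. Both 1&2? no. Sum: 0
Gen 6: crossing 4x1. Both 1&2? no. Sum: 0
Gen 7: crossing 4x2. Both 1&2? no. Sum: 0
Gen 8: 1 over 2. Both 1&2? yes. Contrib: +1. Sum: 1
Gen 9: crossing 4x3. Both 1&2? no. Sum: 1
Gen 10: 2 over 1. Both 1&2? yes. Contrib: -1. Sum: 0
Gen 11: crossing 2x3. Both 1&2? no. Sum: 0
Gen 12: crossing 1x3. Both 1&2? no. Sum: 0

Answer: 0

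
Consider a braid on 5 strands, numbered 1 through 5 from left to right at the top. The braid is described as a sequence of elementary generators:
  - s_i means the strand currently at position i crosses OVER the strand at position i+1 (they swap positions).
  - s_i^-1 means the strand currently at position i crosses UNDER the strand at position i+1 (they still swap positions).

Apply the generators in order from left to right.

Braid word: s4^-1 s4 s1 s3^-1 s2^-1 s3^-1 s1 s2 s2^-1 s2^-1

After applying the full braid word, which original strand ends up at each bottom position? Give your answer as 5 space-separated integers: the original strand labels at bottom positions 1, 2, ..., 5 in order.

Gen 1 (s4^-1): strand 4 crosses under strand 5. Perm now: [1 2 3 5 4]
Gen 2 (s4): strand 5 crosses over strand 4. Perm now: [1 2 3 4 5]
Gen 3 (s1): strand 1 crosses over strand 2. Perm now: [2 1 3 4 5]
Gen 4 (s3^-1): strand 3 crosses under strand 4. Perm now: [2 1 4 3 5]
Gen 5 (s2^-1): strand 1 crosses under strand 4. Perm now: [2 4 1 3 5]
Gen 6 (s3^-1): strand 1 crosses under strand 3. Perm now: [2 4 3 1 5]
Gen 7 (s1): strand 2 crosses over strand 4. Perm now: [4 2 3 1 5]
Gen 8 (s2): strand 2 crosses over strand 3. Perm now: [4 3 2 1 5]
Gen 9 (s2^-1): strand 3 crosses under strand 2. Perm now: [4 2 3 1 5]
Gen 10 (s2^-1): strand 2 crosses under strand 3. Perm now: [4 3 2 1 5]

Answer: 4 3 2 1 5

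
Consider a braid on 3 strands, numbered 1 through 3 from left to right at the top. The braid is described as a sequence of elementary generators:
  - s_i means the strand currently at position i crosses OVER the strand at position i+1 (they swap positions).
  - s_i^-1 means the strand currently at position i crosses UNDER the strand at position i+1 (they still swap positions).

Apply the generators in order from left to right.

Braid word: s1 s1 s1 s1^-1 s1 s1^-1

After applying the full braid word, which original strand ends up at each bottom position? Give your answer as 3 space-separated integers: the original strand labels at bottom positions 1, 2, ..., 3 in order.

Answer: 1 2 3

Derivation:
Gen 1 (s1): strand 1 crosses over strand 2. Perm now: [2 1 3]
Gen 2 (s1): strand 2 crosses over strand 1. Perm now: [1 2 3]
Gen 3 (s1): strand 1 crosses over strand 2. Perm now: [2 1 3]
Gen 4 (s1^-1): strand 2 crosses under strand 1. Perm now: [1 2 3]
Gen 5 (s1): strand 1 crosses over strand 2. Perm now: [2 1 3]
Gen 6 (s1^-1): strand 2 crosses under strand 1. Perm now: [1 2 3]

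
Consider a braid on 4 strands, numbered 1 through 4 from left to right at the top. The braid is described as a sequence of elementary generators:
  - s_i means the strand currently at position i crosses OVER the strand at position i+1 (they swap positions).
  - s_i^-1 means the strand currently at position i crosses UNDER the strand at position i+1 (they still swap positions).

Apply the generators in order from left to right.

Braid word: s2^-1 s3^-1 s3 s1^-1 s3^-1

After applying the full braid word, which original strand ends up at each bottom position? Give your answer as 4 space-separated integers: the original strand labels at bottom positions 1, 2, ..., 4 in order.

Gen 1 (s2^-1): strand 2 crosses under strand 3. Perm now: [1 3 2 4]
Gen 2 (s3^-1): strand 2 crosses under strand 4. Perm now: [1 3 4 2]
Gen 3 (s3): strand 4 crosses over strand 2. Perm now: [1 3 2 4]
Gen 4 (s1^-1): strand 1 crosses under strand 3. Perm now: [3 1 2 4]
Gen 5 (s3^-1): strand 2 crosses under strand 4. Perm now: [3 1 4 2]

Answer: 3 1 4 2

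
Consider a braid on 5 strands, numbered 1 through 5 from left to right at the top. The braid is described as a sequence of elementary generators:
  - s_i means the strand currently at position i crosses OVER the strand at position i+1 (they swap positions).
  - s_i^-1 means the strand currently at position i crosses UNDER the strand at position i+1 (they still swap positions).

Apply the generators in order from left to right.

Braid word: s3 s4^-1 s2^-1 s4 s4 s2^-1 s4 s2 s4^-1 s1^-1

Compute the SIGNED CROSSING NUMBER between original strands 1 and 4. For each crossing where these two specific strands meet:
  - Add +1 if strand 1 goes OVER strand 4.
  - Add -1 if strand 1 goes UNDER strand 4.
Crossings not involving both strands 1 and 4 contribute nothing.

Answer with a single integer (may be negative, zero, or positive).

Answer: -1

Derivation:
Gen 1: crossing 3x4. Both 1&4? no. Sum: 0
Gen 2: crossing 3x5. Both 1&4? no. Sum: 0
Gen 3: crossing 2x4. Both 1&4? no. Sum: 0
Gen 4: crossing 5x3. Both 1&4? no. Sum: 0
Gen 5: crossing 3x5. Both 1&4? no. Sum: 0
Gen 6: crossing 4x2. Both 1&4? no. Sum: 0
Gen 7: crossing 5x3. Both 1&4? no. Sum: 0
Gen 8: crossing 2x4. Both 1&4? no. Sum: 0
Gen 9: crossing 3x5. Both 1&4? no. Sum: 0
Gen 10: 1 under 4. Both 1&4? yes. Contrib: -1. Sum: -1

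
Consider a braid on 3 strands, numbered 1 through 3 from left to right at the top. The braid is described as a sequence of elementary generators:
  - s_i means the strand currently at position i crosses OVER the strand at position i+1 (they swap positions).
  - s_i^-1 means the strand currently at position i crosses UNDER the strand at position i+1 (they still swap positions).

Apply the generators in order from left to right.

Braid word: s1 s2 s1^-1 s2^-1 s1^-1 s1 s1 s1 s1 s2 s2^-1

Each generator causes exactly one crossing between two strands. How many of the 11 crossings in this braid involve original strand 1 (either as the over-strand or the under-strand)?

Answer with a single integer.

Gen 1: crossing 1x2. Involves strand 1? yes. Count so far: 1
Gen 2: crossing 1x3. Involves strand 1? yes. Count so far: 2
Gen 3: crossing 2x3. Involves strand 1? no. Count so far: 2
Gen 4: crossing 2x1. Involves strand 1? yes. Count so far: 3
Gen 5: crossing 3x1. Involves strand 1? yes. Count so far: 4
Gen 6: crossing 1x3. Involves strand 1? yes. Count so far: 5
Gen 7: crossing 3x1. Involves strand 1? yes. Count so far: 6
Gen 8: crossing 1x3. Involves strand 1? yes. Count so far: 7
Gen 9: crossing 3x1. Involves strand 1? yes. Count so far: 8
Gen 10: crossing 3x2. Involves strand 1? no. Count so far: 8
Gen 11: crossing 2x3. Involves strand 1? no. Count so far: 8

Answer: 8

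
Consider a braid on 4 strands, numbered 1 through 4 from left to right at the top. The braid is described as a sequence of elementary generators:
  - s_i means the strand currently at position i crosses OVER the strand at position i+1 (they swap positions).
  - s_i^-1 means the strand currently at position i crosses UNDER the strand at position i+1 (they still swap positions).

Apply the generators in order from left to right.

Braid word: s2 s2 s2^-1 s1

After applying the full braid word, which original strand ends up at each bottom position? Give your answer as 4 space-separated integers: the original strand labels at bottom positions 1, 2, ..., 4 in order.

Answer: 3 1 2 4

Derivation:
Gen 1 (s2): strand 2 crosses over strand 3. Perm now: [1 3 2 4]
Gen 2 (s2): strand 3 crosses over strand 2. Perm now: [1 2 3 4]
Gen 3 (s2^-1): strand 2 crosses under strand 3. Perm now: [1 3 2 4]
Gen 4 (s1): strand 1 crosses over strand 3. Perm now: [3 1 2 4]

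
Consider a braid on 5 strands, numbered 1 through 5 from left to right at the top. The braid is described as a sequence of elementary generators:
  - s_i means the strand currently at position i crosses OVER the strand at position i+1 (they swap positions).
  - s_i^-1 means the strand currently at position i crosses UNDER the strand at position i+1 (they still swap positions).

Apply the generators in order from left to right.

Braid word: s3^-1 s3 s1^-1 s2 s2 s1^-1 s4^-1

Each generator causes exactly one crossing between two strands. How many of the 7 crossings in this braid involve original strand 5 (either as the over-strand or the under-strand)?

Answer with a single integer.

Gen 1: crossing 3x4. Involves strand 5? no. Count so far: 0
Gen 2: crossing 4x3. Involves strand 5? no. Count so far: 0
Gen 3: crossing 1x2. Involves strand 5? no. Count so far: 0
Gen 4: crossing 1x3. Involves strand 5? no. Count so far: 0
Gen 5: crossing 3x1. Involves strand 5? no. Count so far: 0
Gen 6: crossing 2x1. Involves strand 5? no. Count so far: 0
Gen 7: crossing 4x5. Involves strand 5? yes. Count so far: 1

Answer: 1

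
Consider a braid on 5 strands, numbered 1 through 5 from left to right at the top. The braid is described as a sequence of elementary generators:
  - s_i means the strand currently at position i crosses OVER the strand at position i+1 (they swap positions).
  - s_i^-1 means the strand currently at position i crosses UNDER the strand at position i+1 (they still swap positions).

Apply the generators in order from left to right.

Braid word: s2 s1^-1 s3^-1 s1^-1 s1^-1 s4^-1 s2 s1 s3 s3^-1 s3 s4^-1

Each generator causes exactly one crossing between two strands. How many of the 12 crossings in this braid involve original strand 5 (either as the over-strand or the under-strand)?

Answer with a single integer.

Gen 1: crossing 2x3. Involves strand 5? no. Count so far: 0
Gen 2: crossing 1x3. Involves strand 5? no. Count so far: 0
Gen 3: crossing 2x4. Involves strand 5? no. Count so far: 0
Gen 4: crossing 3x1. Involves strand 5? no. Count so far: 0
Gen 5: crossing 1x3. Involves strand 5? no. Count so far: 0
Gen 6: crossing 2x5. Involves strand 5? yes. Count so far: 1
Gen 7: crossing 1x4. Involves strand 5? no. Count so far: 1
Gen 8: crossing 3x4. Involves strand 5? no. Count so far: 1
Gen 9: crossing 1x5. Involves strand 5? yes. Count so far: 2
Gen 10: crossing 5x1. Involves strand 5? yes. Count so far: 3
Gen 11: crossing 1x5. Involves strand 5? yes. Count so far: 4
Gen 12: crossing 1x2. Involves strand 5? no. Count so far: 4

Answer: 4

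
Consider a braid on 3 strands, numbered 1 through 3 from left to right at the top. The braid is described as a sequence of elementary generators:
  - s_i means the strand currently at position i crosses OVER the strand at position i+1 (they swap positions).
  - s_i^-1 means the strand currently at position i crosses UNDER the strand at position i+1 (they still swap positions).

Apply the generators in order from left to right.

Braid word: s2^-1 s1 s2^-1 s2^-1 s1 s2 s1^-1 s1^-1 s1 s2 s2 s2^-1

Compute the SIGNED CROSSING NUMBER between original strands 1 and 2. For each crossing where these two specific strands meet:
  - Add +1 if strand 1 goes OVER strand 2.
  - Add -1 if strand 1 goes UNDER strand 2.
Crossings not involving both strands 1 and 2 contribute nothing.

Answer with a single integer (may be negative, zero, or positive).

Gen 1: crossing 2x3. Both 1&2? no. Sum: 0
Gen 2: crossing 1x3. Both 1&2? no. Sum: 0
Gen 3: 1 under 2. Both 1&2? yes. Contrib: -1. Sum: -1
Gen 4: 2 under 1. Both 1&2? yes. Contrib: +1. Sum: 0
Gen 5: crossing 3x1. Both 1&2? no. Sum: 0
Gen 6: crossing 3x2. Both 1&2? no. Sum: 0
Gen 7: 1 under 2. Both 1&2? yes. Contrib: -1. Sum: -1
Gen 8: 2 under 1. Both 1&2? yes. Contrib: +1. Sum: 0
Gen 9: 1 over 2. Both 1&2? yes. Contrib: +1. Sum: 1
Gen 10: crossing 1x3. Both 1&2? no. Sum: 1
Gen 11: crossing 3x1. Both 1&2? no. Sum: 1
Gen 12: crossing 1x3. Both 1&2? no. Sum: 1

Answer: 1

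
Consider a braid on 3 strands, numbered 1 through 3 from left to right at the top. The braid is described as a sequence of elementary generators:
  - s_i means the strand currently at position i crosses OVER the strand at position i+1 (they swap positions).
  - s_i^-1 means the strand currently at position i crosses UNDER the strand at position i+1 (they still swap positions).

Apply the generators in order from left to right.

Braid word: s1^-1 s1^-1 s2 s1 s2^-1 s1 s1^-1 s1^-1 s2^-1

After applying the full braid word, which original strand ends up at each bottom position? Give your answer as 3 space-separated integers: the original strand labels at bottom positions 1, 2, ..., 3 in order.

Answer: 2 1 3

Derivation:
Gen 1 (s1^-1): strand 1 crosses under strand 2. Perm now: [2 1 3]
Gen 2 (s1^-1): strand 2 crosses under strand 1. Perm now: [1 2 3]
Gen 3 (s2): strand 2 crosses over strand 3. Perm now: [1 3 2]
Gen 4 (s1): strand 1 crosses over strand 3. Perm now: [3 1 2]
Gen 5 (s2^-1): strand 1 crosses under strand 2. Perm now: [3 2 1]
Gen 6 (s1): strand 3 crosses over strand 2. Perm now: [2 3 1]
Gen 7 (s1^-1): strand 2 crosses under strand 3. Perm now: [3 2 1]
Gen 8 (s1^-1): strand 3 crosses under strand 2. Perm now: [2 3 1]
Gen 9 (s2^-1): strand 3 crosses under strand 1. Perm now: [2 1 3]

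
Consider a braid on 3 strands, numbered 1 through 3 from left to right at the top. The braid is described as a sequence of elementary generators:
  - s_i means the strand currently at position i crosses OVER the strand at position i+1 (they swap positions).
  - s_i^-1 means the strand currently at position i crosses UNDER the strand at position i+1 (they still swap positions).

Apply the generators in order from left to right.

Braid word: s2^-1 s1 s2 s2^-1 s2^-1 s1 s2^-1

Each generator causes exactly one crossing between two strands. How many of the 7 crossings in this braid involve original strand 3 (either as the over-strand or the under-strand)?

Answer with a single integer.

Answer: 4

Derivation:
Gen 1: crossing 2x3. Involves strand 3? yes. Count so far: 1
Gen 2: crossing 1x3. Involves strand 3? yes. Count so far: 2
Gen 3: crossing 1x2. Involves strand 3? no. Count so far: 2
Gen 4: crossing 2x1. Involves strand 3? no. Count so far: 2
Gen 5: crossing 1x2. Involves strand 3? no. Count so far: 2
Gen 6: crossing 3x2. Involves strand 3? yes. Count so far: 3
Gen 7: crossing 3x1. Involves strand 3? yes. Count so far: 4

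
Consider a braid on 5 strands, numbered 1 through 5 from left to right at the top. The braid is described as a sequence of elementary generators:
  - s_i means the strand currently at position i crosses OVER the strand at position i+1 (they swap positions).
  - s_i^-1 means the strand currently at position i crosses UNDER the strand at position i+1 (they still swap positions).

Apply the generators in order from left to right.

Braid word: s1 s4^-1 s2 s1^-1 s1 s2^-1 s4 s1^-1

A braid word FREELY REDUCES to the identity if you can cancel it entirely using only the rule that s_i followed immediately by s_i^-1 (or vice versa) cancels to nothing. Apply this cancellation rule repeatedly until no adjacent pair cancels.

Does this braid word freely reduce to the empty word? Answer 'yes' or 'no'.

Answer: yes

Derivation:
Gen 1 (s1): push. Stack: [s1]
Gen 2 (s4^-1): push. Stack: [s1 s4^-1]
Gen 3 (s2): push. Stack: [s1 s4^-1 s2]
Gen 4 (s1^-1): push. Stack: [s1 s4^-1 s2 s1^-1]
Gen 5 (s1): cancels prior s1^-1. Stack: [s1 s4^-1 s2]
Gen 6 (s2^-1): cancels prior s2. Stack: [s1 s4^-1]
Gen 7 (s4): cancels prior s4^-1. Stack: [s1]
Gen 8 (s1^-1): cancels prior s1. Stack: []
Reduced word: (empty)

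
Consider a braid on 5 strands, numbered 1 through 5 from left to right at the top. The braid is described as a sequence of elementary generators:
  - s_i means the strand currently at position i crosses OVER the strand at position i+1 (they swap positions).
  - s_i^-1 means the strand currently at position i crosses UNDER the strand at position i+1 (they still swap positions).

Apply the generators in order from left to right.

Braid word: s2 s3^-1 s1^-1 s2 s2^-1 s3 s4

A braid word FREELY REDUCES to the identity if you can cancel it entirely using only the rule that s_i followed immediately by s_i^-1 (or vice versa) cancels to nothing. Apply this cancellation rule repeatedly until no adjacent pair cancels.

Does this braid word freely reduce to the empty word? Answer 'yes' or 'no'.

Answer: no

Derivation:
Gen 1 (s2): push. Stack: [s2]
Gen 2 (s3^-1): push. Stack: [s2 s3^-1]
Gen 3 (s1^-1): push. Stack: [s2 s3^-1 s1^-1]
Gen 4 (s2): push. Stack: [s2 s3^-1 s1^-1 s2]
Gen 5 (s2^-1): cancels prior s2. Stack: [s2 s3^-1 s1^-1]
Gen 6 (s3): push. Stack: [s2 s3^-1 s1^-1 s3]
Gen 7 (s4): push. Stack: [s2 s3^-1 s1^-1 s3 s4]
Reduced word: s2 s3^-1 s1^-1 s3 s4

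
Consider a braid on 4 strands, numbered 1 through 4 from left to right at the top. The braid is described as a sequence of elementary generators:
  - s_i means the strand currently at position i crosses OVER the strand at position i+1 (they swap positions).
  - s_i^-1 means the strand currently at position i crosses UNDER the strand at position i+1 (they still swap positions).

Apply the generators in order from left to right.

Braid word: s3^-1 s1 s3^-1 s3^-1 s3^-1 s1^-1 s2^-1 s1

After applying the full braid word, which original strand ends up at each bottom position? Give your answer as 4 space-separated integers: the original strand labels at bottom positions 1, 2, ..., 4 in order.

Answer: 3 1 2 4

Derivation:
Gen 1 (s3^-1): strand 3 crosses under strand 4. Perm now: [1 2 4 3]
Gen 2 (s1): strand 1 crosses over strand 2. Perm now: [2 1 4 3]
Gen 3 (s3^-1): strand 4 crosses under strand 3. Perm now: [2 1 3 4]
Gen 4 (s3^-1): strand 3 crosses under strand 4. Perm now: [2 1 4 3]
Gen 5 (s3^-1): strand 4 crosses under strand 3. Perm now: [2 1 3 4]
Gen 6 (s1^-1): strand 2 crosses under strand 1. Perm now: [1 2 3 4]
Gen 7 (s2^-1): strand 2 crosses under strand 3. Perm now: [1 3 2 4]
Gen 8 (s1): strand 1 crosses over strand 3. Perm now: [3 1 2 4]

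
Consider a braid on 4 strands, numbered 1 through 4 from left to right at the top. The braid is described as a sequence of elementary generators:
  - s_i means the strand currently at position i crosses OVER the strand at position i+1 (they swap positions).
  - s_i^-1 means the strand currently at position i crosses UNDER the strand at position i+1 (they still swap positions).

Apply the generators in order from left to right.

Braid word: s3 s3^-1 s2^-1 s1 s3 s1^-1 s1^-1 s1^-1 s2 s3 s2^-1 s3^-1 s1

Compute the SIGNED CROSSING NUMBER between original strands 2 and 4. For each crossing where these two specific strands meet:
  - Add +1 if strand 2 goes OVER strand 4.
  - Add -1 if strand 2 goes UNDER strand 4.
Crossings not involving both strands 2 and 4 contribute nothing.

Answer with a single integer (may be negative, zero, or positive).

Answer: 2

Derivation:
Gen 1: crossing 3x4. Both 2&4? no. Sum: 0
Gen 2: crossing 4x3. Both 2&4? no. Sum: 0
Gen 3: crossing 2x3. Both 2&4? no. Sum: 0
Gen 4: crossing 1x3. Both 2&4? no. Sum: 0
Gen 5: 2 over 4. Both 2&4? yes. Contrib: +1. Sum: 1
Gen 6: crossing 3x1. Both 2&4? no. Sum: 1
Gen 7: crossing 1x3. Both 2&4? no. Sum: 1
Gen 8: crossing 3x1. Both 2&4? no. Sum: 1
Gen 9: crossing 3x4. Both 2&4? no. Sum: 1
Gen 10: crossing 3x2. Both 2&4? no. Sum: 1
Gen 11: 4 under 2. Both 2&4? yes. Contrib: +1. Sum: 2
Gen 12: crossing 4x3. Both 2&4? no. Sum: 2
Gen 13: crossing 1x2. Both 2&4? no. Sum: 2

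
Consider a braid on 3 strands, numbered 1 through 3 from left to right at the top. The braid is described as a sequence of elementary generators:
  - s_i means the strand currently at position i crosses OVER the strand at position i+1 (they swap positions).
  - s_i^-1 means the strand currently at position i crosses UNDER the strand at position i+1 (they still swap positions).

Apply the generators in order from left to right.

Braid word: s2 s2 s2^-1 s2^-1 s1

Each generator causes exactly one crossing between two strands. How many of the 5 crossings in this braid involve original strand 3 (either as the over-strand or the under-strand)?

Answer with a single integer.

Gen 1: crossing 2x3. Involves strand 3? yes. Count so far: 1
Gen 2: crossing 3x2. Involves strand 3? yes. Count so far: 2
Gen 3: crossing 2x3. Involves strand 3? yes. Count so far: 3
Gen 4: crossing 3x2. Involves strand 3? yes. Count so far: 4
Gen 5: crossing 1x2. Involves strand 3? no. Count so far: 4

Answer: 4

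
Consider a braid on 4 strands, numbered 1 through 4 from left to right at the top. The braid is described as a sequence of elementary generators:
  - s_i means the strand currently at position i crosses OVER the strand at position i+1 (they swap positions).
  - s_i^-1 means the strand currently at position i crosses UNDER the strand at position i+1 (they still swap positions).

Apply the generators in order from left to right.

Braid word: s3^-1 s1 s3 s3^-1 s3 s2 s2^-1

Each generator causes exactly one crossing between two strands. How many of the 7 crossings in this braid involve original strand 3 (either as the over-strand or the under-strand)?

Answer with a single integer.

Gen 1: crossing 3x4. Involves strand 3? yes. Count so far: 1
Gen 2: crossing 1x2. Involves strand 3? no. Count so far: 1
Gen 3: crossing 4x3. Involves strand 3? yes. Count so far: 2
Gen 4: crossing 3x4. Involves strand 3? yes. Count so far: 3
Gen 5: crossing 4x3. Involves strand 3? yes. Count so far: 4
Gen 6: crossing 1x3. Involves strand 3? yes. Count so far: 5
Gen 7: crossing 3x1. Involves strand 3? yes. Count so far: 6

Answer: 6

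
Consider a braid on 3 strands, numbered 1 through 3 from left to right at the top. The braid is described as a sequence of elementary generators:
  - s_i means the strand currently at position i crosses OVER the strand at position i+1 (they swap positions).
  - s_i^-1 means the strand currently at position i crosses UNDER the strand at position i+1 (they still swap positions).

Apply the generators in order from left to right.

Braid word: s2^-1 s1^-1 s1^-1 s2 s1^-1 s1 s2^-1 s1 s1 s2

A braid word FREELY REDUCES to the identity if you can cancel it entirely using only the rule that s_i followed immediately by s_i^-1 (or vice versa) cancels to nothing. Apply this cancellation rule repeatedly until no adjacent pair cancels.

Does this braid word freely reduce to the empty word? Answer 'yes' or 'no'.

Answer: yes

Derivation:
Gen 1 (s2^-1): push. Stack: [s2^-1]
Gen 2 (s1^-1): push. Stack: [s2^-1 s1^-1]
Gen 3 (s1^-1): push. Stack: [s2^-1 s1^-1 s1^-1]
Gen 4 (s2): push. Stack: [s2^-1 s1^-1 s1^-1 s2]
Gen 5 (s1^-1): push. Stack: [s2^-1 s1^-1 s1^-1 s2 s1^-1]
Gen 6 (s1): cancels prior s1^-1. Stack: [s2^-1 s1^-1 s1^-1 s2]
Gen 7 (s2^-1): cancels prior s2. Stack: [s2^-1 s1^-1 s1^-1]
Gen 8 (s1): cancels prior s1^-1. Stack: [s2^-1 s1^-1]
Gen 9 (s1): cancels prior s1^-1. Stack: [s2^-1]
Gen 10 (s2): cancels prior s2^-1. Stack: []
Reduced word: (empty)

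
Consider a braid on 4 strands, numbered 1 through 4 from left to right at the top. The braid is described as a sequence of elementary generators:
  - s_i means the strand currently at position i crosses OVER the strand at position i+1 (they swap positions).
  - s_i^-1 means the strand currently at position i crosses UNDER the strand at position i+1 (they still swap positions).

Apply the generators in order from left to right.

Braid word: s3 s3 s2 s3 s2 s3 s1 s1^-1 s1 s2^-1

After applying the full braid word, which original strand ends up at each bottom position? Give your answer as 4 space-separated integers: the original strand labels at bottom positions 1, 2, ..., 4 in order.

Gen 1 (s3): strand 3 crosses over strand 4. Perm now: [1 2 4 3]
Gen 2 (s3): strand 4 crosses over strand 3. Perm now: [1 2 3 4]
Gen 3 (s2): strand 2 crosses over strand 3. Perm now: [1 3 2 4]
Gen 4 (s3): strand 2 crosses over strand 4. Perm now: [1 3 4 2]
Gen 5 (s2): strand 3 crosses over strand 4. Perm now: [1 4 3 2]
Gen 6 (s3): strand 3 crosses over strand 2. Perm now: [1 4 2 3]
Gen 7 (s1): strand 1 crosses over strand 4. Perm now: [4 1 2 3]
Gen 8 (s1^-1): strand 4 crosses under strand 1. Perm now: [1 4 2 3]
Gen 9 (s1): strand 1 crosses over strand 4. Perm now: [4 1 2 3]
Gen 10 (s2^-1): strand 1 crosses under strand 2. Perm now: [4 2 1 3]

Answer: 4 2 1 3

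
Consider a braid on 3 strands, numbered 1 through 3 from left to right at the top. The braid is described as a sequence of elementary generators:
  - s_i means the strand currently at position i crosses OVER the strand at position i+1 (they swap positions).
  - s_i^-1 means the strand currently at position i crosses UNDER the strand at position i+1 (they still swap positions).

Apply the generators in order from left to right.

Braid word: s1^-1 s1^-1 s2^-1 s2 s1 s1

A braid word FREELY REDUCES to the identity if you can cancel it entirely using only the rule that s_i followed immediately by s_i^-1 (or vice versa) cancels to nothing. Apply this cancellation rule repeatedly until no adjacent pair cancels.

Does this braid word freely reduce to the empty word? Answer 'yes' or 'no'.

Gen 1 (s1^-1): push. Stack: [s1^-1]
Gen 2 (s1^-1): push. Stack: [s1^-1 s1^-1]
Gen 3 (s2^-1): push. Stack: [s1^-1 s1^-1 s2^-1]
Gen 4 (s2): cancels prior s2^-1. Stack: [s1^-1 s1^-1]
Gen 5 (s1): cancels prior s1^-1. Stack: [s1^-1]
Gen 6 (s1): cancels prior s1^-1. Stack: []
Reduced word: (empty)

Answer: yes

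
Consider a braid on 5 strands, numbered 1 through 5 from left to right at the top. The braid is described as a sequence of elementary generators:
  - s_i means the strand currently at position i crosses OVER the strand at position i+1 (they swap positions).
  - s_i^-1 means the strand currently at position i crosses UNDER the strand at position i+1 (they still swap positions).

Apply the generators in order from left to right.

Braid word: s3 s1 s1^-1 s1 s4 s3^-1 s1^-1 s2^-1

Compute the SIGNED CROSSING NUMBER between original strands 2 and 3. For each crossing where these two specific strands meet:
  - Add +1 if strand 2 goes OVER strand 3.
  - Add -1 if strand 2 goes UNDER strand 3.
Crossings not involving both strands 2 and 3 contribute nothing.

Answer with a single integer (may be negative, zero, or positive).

Answer: 0

Derivation:
Gen 1: crossing 3x4. Both 2&3? no. Sum: 0
Gen 2: crossing 1x2. Both 2&3? no. Sum: 0
Gen 3: crossing 2x1. Both 2&3? no. Sum: 0
Gen 4: crossing 1x2. Both 2&3? no. Sum: 0
Gen 5: crossing 3x5. Both 2&3? no. Sum: 0
Gen 6: crossing 4x5. Both 2&3? no. Sum: 0
Gen 7: crossing 2x1. Both 2&3? no. Sum: 0
Gen 8: crossing 2x5. Both 2&3? no. Sum: 0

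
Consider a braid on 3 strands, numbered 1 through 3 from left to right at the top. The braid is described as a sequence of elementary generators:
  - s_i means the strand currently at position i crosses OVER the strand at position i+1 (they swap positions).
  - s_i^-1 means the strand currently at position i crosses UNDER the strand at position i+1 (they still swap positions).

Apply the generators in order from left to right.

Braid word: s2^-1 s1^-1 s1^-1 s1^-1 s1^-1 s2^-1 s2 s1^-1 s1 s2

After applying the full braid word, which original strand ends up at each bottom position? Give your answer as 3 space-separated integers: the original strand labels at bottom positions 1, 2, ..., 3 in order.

Answer: 1 2 3

Derivation:
Gen 1 (s2^-1): strand 2 crosses under strand 3. Perm now: [1 3 2]
Gen 2 (s1^-1): strand 1 crosses under strand 3. Perm now: [3 1 2]
Gen 3 (s1^-1): strand 3 crosses under strand 1. Perm now: [1 3 2]
Gen 4 (s1^-1): strand 1 crosses under strand 3. Perm now: [3 1 2]
Gen 5 (s1^-1): strand 3 crosses under strand 1. Perm now: [1 3 2]
Gen 6 (s2^-1): strand 3 crosses under strand 2. Perm now: [1 2 3]
Gen 7 (s2): strand 2 crosses over strand 3. Perm now: [1 3 2]
Gen 8 (s1^-1): strand 1 crosses under strand 3. Perm now: [3 1 2]
Gen 9 (s1): strand 3 crosses over strand 1. Perm now: [1 3 2]
Gen 10 (s2): strand 3 crosses over strand 2. Perm now: [1 2 3]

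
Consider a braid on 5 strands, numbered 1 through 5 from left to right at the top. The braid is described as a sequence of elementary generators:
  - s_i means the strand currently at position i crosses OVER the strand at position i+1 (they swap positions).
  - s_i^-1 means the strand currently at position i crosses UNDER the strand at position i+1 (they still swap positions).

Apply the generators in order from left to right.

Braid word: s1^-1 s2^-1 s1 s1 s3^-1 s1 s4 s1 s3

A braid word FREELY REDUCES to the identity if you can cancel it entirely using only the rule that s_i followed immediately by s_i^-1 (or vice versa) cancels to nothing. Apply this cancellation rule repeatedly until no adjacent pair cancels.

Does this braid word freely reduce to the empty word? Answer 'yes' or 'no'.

Gen 1 (s1^-1): push. Stack: [s1^-1]
Gen 2 (s2^-1): push. Stack: [s1^-1 s2^-1]
Gen 3 (s1): push. Stack: [s1^-1 s2^-1 s1]
Gen 4 (s1): push. Stack: [s1^-1 s2^-1 s1 s1]
Gen 5 (s3^-1): push. Stack: [s1^-1 s2^-1 s1 s1 s3^-1]
Gen 6 (s1): push. Stack: [s1^-1 s2^-1 s1 s1 s3^-1 s1]
Gen 7 (s4): push. Stack: [s1^-1 s2^-1 s1 s1 s3^-1 s1 s4]
Gen 8 (s1): push. Stack: [s1^-1 s2^-1 s1 s1 s3^-1 s1 s4 s1]
Gen 9 (s3): push. Stack: [s1^-1 s2^-1 s1 s1 s3^-1 s1 s4 s1 s3]
Reduced word: s1^-1 s2^-1 s1 s1 s3^-1 s1 s4 s1 s3

Answer: no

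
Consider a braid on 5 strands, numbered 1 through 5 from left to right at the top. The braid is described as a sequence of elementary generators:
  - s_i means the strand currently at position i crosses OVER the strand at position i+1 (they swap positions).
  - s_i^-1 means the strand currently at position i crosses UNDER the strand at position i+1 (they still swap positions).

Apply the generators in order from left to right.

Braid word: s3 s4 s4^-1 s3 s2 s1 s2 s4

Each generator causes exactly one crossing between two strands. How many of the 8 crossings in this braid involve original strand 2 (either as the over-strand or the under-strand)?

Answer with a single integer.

Gen 1: crossing 3x4. Involves strand 2? no. Count so far: 0
Gen 2: crossing 3x5. Involves strand 2? no. Count so far: 0
Gen 3: crossing 5x3. Involves strand 2? no. Count so far: 0
Gen 4: crossing 4x3. Involves strand 2? no. Count so far: 0
Gen 5: crossing 2x3. Involves strand 2? yes. Count so far: 1
Gen 6: crossing 1x3. Involves strand 2? no. Count so far: 1
Gen 7: crossing 1x2. Involves strand 2? yes. Count so far: 2
Gen 8: crossing 4x5. Involves strand 2? no. Count so far: 2

Answer: 2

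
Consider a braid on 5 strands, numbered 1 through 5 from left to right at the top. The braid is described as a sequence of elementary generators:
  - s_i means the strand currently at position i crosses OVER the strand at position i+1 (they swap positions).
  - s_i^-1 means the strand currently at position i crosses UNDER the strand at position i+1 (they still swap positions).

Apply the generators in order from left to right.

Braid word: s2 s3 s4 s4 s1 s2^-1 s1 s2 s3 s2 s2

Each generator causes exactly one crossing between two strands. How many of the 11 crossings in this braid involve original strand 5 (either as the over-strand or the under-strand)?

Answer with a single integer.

Answer: 2

Derivation:
Gen 1: crossing 2x3. Involves strand 5? no. Count so far: 0
Gen 2: crossing 2x4. Involves strand 5? no. Count so far: 0
Gen 3: crossing 2x5. Involves strand 5? yes. Count so far: 1
Gen 4: crossing 5x2. Involves strand 5? yes. Count so far: 2
Gen 5: crossing 1x3. Involves strand 5? no. Count so far: 2
Gen 6: crossing 1x4. Involves strand 5? no. Count so far: 2
Gen 7: crossing 3x4. Involves strand 5? no. Count so far: 2
Gen 8: crossing 3x1. Involves strand 5? no. Count so far: 2
Gen 9: crossing 3x2. Involves strand 5? no. Count so far: 2
Gen 10: crossing 1x2. Involves strand 5? no. Count so far: 2
Gen 11: crossing 2x1. Involves strand 5? no. Count so far: 2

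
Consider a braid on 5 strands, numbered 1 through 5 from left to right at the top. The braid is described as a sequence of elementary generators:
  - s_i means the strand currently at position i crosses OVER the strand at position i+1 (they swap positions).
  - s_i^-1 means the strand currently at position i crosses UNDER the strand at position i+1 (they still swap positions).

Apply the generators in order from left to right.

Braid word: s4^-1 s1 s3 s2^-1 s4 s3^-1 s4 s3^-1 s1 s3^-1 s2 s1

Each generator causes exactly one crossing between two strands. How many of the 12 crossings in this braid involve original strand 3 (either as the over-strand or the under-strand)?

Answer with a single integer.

Answer: 5

Derivation:
Gen 1: crossing 4x5. Involves strand 3? no. Count so far: 0
Gen 2: crossing 1x2. Involves strand 3? no. Count so far: 0
Gen 3: crossing 3x5. Involves strand 3? yes. Count so far: 1
Gen 4: crossing 1x5. Involves strand 3? no. Count so far: 1
Gen 5: crossing 3x4. Involves strand 3? yes. Count so far: 2
Gen 6: crossing 1x4. Involves strand 3? no. Count so far: 2
Gen 7: crossing 1x3. Involves strand 3? yes. Count so far: 3
Gen 8: crossing 4x3. Involves strand 3? yes. Count so far: 4
Gen 9: crossing 2x5. Involves strand 3? no. Count so far: 4
Gen 10: crossing 3x4. Involves strand 3? yes. Count so far: 5
Gen 11: crossing 2x4. Involves strand 3? no. Count so far: 5
Gen 12: crossing 5x4. Involves strand 3? no. Count so far: 5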